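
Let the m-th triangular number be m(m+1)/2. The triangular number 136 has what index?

16

Set n(n+1)/2 = 136, giving n² + n − 272 = 0.
The discriminant is 1 + 8·136 = 1089, and √1089 = 33.
So n = (-1 + 33) / 2 = 32/2 = 16.
Check: 16·17/2 = 136. ✓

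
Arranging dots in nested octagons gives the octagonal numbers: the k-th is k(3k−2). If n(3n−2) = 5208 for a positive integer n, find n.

42

Set n(3n−2) = 5208, giving 3n² − 2n − 5208 = 0.
So n = (2 + 250) / 6 = 252/6 = 42.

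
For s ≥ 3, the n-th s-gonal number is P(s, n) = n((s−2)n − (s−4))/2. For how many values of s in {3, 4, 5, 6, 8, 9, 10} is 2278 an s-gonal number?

s = 3: P(3, 67) = 2278. ✓
s = 4: P(4, 47) = 2209 and P(4, 48) = 2304; 2278 is not s-gonal.
s = 5: P(5, 39) = 2262 and P(5, 40) = 2380; 2278 is not s-gonal.
s = 6: P(6, 34) = 2278. ✓
s = 8: P(8, 27) = 2133 and P(8, 28) = 2296; 2278 is not s-gonal.
s = 9: P(9, 25) = 2125 and P(9, 26) = 2301; 2278 is not s-gonal.
s = 10: P(10, 24) = 2232 and P(10, 25) = 2425; 2278 is not s-gonal.
Hits: s ∈ {3, 6} → 2.

2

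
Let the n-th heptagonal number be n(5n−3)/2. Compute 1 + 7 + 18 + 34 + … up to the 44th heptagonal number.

Σ i(5i−3)/2 = (5Σi² − 3Σi) / 2 over i = 1..44.
Σi = 990 and Σi² = 29370.
(5·29370 − 3·990) / 2 = 143880/2 = 71940.

71940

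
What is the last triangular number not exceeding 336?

325

Solve n(n+1)/2 ≤ 336 for integer n.
n = 25 gives 325 ≤ 336, while n = 26 gives 351 > 336; so the answer is 325.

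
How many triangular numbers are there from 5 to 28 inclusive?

The n-th triangular number is n(n+1)/2.
Smallest index with value ≥ 5: n = 3 (giving 6).
Largest index with value ≤ 28: n = 7 (giving 28).
Indices 3 through 7: 5 terms.

5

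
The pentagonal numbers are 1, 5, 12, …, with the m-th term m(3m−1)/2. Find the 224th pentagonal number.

75152

The 224th pentagonal number is n(3n−1)/2 with n = 224.
224·(3·224 − 1)/2 = 224·671/2 = 75152.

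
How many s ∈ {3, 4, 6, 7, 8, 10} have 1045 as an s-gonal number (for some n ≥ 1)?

s = 3: P(3, 45) = 1035 and P(3, 46) = 1081; 1045 is not s-gonal.
s = 4: P(4, 32) = 1024 and P(4, 33) = 1089; 1045 is not s-gonal.
s = 6: P(6, 23) = 1035 and P(6, 24) = 1128; 1045 is not s-gonal.
s = 7: P(7, 20) = 970 and P(7, 21) = 1071; 1045 is not s-gonal.
s = 8: P(8, 19) = 1045. ✓
s = 10: P(10, 16) = 976 and P(10, 17) = 1105; 1045 is not s-gonal.
Hits: s ∈ {8} → 1.

1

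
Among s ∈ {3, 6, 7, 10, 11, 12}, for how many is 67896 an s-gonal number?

1

s = 3: P(3, 368) = 67896. ✓
s = 6: P(6, 184) = 67528 and P(6, 185) = 68265; 67896 is not s-gonal.
s = 7: P(7, 165) = 67815 and P(7, 166) = 68641; 67896 is not s-gonal.
s = 10: P(10, 130) = 67210 and P(10, 131) = 68251; 67896 is not s-gonal.
s = 11: P(11, 123) = 67650 and P(11, 124) = 68758; 67896 is not s-gonal.
s = 12: P(12, 116) = 66816 and P(12, 117) = 67977; 67896 is not s-gonal.
Hits: s ∈ {3} → 1.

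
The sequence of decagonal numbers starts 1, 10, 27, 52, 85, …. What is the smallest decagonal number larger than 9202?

9457

Solve n(4n−3) > 9202 for integer n.
The largest n with value ≤ 9202 is 48 (since 9072 ≤ 9202 < 9457), so the first above is n = 49, value 9457.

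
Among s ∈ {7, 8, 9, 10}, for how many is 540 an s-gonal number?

2

s = 7: P(7, 15) = 540. ✓
s = 8: P(8, 13) = 481 and P(8, 14) = 560; 540 is not s-gonal.
s = 9: P(9, 12) = 474 and P(9, 13) = 559; 540 is not s-gonal.
s = 10: P(10, 12) = 540. ✓
Hits: s ∈ {7, 10} → 2.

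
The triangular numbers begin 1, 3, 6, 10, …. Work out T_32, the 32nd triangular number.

528

The 32nd triangular number is n(n+1)/2 with n = 32.
32·33/2 = 1056/2 = 528.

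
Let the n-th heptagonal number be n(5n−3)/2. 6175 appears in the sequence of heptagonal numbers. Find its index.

Set n(5n−3)/2 = 6175, giving 5n² − 3n − 12350 = 0.
The discriminant is 9 + 40·6175 = 247009, and √247009 = 497.
So n = (3 + 497) / 10 = 500/10 = 50.

50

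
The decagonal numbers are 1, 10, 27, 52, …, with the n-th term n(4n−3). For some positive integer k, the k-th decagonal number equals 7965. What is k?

Set n(4n−3) = 7965, giving 4n² − 3n − 7965 = 0.
So n = (3 + 357) / 8 = 360/8 = 45.

45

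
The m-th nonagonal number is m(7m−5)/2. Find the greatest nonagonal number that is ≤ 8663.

Solve n(7n−5)/2 ≤ 8663 for integer n.
n = 50 gives 8625 ≤ 8663, while n = 51 gives 8976 > 8663; so the answer is 8625.

8625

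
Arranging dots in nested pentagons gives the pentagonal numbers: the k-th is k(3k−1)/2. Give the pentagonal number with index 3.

The 3rd pentagonal number is n(3n−1)/2 with n = 3.
3·(3·3 − 1)/2 = 3·8/2 = 3·4 = 12.

12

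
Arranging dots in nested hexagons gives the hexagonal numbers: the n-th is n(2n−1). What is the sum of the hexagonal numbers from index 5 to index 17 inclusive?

Σ i(2i−1) = 2Σi² − Σi over i = 5..17.
Σi = 153 − 10 = 143 and Σi² = 1785 − 30 = 1755.
2·1755 − 1·143 = 3367.

3367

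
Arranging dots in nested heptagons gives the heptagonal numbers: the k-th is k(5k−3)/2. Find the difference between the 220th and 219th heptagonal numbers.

1096

Consecutive heptagonal numbers differ by 5n − 4: here 5·220 − 4 = 1096.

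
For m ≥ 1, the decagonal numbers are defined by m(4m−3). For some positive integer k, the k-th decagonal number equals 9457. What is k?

49

Set n(4n−3) = 9457, giving 4n² − 3n − 9457 = 0.
So n = (3 + 389) / 8 = 392/8 = 49.
Check: 49·(4·49 − 3) = 9457. ✓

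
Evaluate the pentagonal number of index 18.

The 18th pentagonal number is n(3n−1)/2 with n = 18.
18·(3·18 − 1)/2 = 18·53/2 = 477.

477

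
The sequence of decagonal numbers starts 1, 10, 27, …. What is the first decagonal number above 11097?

11502

Solve n(4n−3) > 11097 for integer n.
The largest n with value ≤ 11097 is 53 (since 11077 ≤ 11097 < 11502), so the first above is n = 54, value 11502.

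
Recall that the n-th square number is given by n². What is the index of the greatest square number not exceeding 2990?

54

Solve n² ≤ 2990 for integer n.
n = 54 gives 2916 ≤ 2990, while n = 55 gives 3025 > 2990; so the answer is index 54.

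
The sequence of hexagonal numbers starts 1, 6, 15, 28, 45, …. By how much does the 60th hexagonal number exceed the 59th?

Consecutive hexagonal numbers differ by 4n − 3: here 4·60 − 3 = 237.

237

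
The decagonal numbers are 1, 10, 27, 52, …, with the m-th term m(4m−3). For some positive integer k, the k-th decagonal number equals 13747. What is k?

59

Set n(4n−3) = 13747, giving 4n² − 3n − 13747 = 0.
The discriminant is 9 + 16·13747 = 219961, and √219961 = 469.
So n = (3 + 469) / 8 = 472/8 = 59.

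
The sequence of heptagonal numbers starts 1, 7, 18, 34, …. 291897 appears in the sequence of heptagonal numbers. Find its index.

Set n(5n−3)/2 = 291897, giving 5n² − 3n − 583794 = 0.
So n = (3 + 3417) / 10 = 3420/10 = 342.

342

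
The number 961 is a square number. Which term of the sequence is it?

31

We need n² = 961, so n = √961 = 31.
Check: 31² = 961. ✓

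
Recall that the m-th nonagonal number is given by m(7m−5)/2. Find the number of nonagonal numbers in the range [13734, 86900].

95

The n-th nonagonal number is n(7n−5)/2.
Smallest index with value ≥ 13734: n = 63 (giving 13734).
Largest index with value ≤ 86900: n = 157 (giving 85879).
Indices 63 through 157: 95 terms.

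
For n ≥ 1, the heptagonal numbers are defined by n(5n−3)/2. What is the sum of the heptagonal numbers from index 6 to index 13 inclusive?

Σ i(5i−3)/2 = (5Σi² − 3Σi) / 2 over i = 6..13.
Σi = 91 − 15 = 76 and Σi² = 819 − 55 = 764.
(5·764 − 3·76) / 2 = 3592/2 = 1796.

1796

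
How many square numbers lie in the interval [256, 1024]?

17

The n-th square number is n².
Smallest index with value ≥ 256: n = 16 (giving 256).
Largest index with value ≤ 1024: n = 32 (giving 1024).
Indices 16 through 32: 17 terms.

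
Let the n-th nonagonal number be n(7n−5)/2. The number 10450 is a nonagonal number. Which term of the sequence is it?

55

Set n(7n−5)/2 = 10450, giving 7n² − 5n − 20900 = 0.
The discriminant is 25 + 56·10450 = 585225, and √585225 = 765.
So n = (5 + 765) / 14 = 770/14 = 55.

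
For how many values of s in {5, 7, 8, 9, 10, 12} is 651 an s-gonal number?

2

s = 5: P(5, 21) = 651. ✓
s = 7: P(7, 16) = 616 and P(7, 17) = 697; 651 is not s-gonal.
s = 8: P(8, 15) = 645 and P(8, 16) = 736; 651 is not s-gonal.
s = 9: P(9, 14) = 651. ✓
s = 10: P(10, 13) = 637 and P(10, 14) = 742; 651 is not s-gonal.
s = 12: P(12, 11) = 561 and P(12, 12) = 672; 651 is not s-gonal.
Hits: s ∈ {5, 9} → 2.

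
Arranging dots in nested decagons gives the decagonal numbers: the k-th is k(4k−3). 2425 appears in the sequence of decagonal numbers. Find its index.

Set n(4n−3) = 2425, giving 4n² − 3n − 2425 = 0.
So n = (3 + 197) / 8 = 200/8 = 25.

25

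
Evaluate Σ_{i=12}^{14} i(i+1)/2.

274

Σ i(i+1)/2 = (Σi² + Σi) / 2 over i = 12..14.
Σi = 105 − 66 = 39 and Σi² = 1015 − 506 = 509.
(1·509 + 1·39) / 2 = 548/2 = 274.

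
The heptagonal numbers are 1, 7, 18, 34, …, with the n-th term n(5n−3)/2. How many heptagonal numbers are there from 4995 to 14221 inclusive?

The n-th heptagonal number is n(5n−3)/2.
Smallest index with value ≥ 4995: n = 45 (giving 4995).
Largest index with value ≤ 14221: n = 75 (giving 13950).
Indices 45 through 75: 31 terms.

31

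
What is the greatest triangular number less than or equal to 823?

820

Solve n(n+1)/2 ≤ 823 for integer n.
n = 40 gives 820 ≤ 823, while n = 41 gives 861 > 823; so the answer is 820.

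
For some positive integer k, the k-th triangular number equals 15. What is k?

Set n(n+1)/2 = 15, giving n² + n − 30 = 0.
The discriminant is 1 + 8·15 = 121, and √121 = 11.
So n = (-1 + 11) / 2 = 10/2 = 5.
Check: 5·6/2 = 15. ✓

5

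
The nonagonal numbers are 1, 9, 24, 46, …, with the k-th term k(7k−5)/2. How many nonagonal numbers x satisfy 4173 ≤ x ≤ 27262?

54

The n-th nonagonal number is n(7n−5)/2.
Smallest index with value ≥ 4173: n = 35 (giving 4200).
Largest index with value ≤ 27262: n = 88 (giving 26884).
Indices 35 through 88: 54 terms.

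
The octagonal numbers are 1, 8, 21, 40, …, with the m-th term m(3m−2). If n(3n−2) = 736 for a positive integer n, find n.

16

Set n(3n−2) = 736, giving 3n² − 2n − 736 = 0.
So n = (2 + 94) / 6 = 96/6 = 16.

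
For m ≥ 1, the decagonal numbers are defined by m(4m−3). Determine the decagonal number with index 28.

The 28th decagonal number is n(4n−3) with n = 28.
28·(4·28 − 3) = 28·109 = 3052.

3052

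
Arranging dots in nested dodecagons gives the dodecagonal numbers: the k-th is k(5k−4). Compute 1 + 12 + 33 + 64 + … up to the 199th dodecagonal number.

Σ i(5i−4) = 5Σi² − 4Σi over i = 1..199.
Σi = 19900 and Σi² = 2646700.
5·2646700 − 4·19900 = 13153900.

13153900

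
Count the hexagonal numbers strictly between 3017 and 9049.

The n-th hexagonal number is n(2n−1).
Smallest index with value > 3017: n = 40 (giving 3160).
Largest index with value < 9049: n = 67 (giving 8911).
Indices 40 through 67: 28 terms.

28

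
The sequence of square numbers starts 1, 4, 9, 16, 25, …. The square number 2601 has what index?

51

We need n² = 2601, so n = √2601 = 51.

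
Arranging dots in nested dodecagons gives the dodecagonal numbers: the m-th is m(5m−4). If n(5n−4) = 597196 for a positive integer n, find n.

346

Set n(5n−4) = 597196, giving 5n² − 4n − 597196 = 0.
The discriminant is 16 + 20·597196 = 11943936, and √11943936 = 3456.
So n = (4 + 3456) / 10 = 3460/10 = 346.
Check: 346·(5·346 − 4) = 597196. ✓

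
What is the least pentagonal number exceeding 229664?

Solve n(3n−1)/2 > 229664 for integer n.
The largest n with value ≤ 229664 is 391 (since 229126 ≤ 229664 < 230300), so the first above is n = 392, value 230300.

230300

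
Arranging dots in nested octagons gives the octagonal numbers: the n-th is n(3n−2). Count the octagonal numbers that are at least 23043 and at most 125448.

117

The n-th octagonal number is n(3n−2).
Smallest index with value ≥ 23043: n = 88 (giving 23056).
Largest index with value ≤ 125448: n = 204 (giving 124440).
Indices 88 through 204: 117 terms.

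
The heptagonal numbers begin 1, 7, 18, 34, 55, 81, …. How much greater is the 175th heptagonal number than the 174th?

871

Consecutive heptagonal numbers differ by 5n − 4: here 5·175 − 4 = 871.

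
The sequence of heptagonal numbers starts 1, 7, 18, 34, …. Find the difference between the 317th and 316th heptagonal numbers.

Consecutive heptagonal numbers differ by 5n − 4: here 5·317 − 4 = 1581.

1581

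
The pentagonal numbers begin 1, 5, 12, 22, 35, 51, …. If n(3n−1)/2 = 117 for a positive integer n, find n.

Set n(3n−1)/2 = 117, giving 3n² − n − 234 = 0.
So n = (1 + 53) / 6 = 54/6 = 9.
Check: 9·(3·9 − 1)/2 = 117. ✓

9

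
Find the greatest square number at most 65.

Solve n² ≤ 65 for integer n.
n = 8 gives 64 ≤ 65, while n = 9 gives 81 > 65; so the answer is 64.

64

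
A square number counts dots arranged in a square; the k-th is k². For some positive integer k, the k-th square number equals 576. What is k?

24

We need n² = 576, so n = √576 = 24.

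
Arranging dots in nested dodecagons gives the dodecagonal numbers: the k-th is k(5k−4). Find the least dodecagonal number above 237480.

Solve n(5n−4) > 237480 for integer n.
The largest n with value ≤ 237480 is 218 (since 236748 ≤ 237480 < 238929), so the first above is n = 219, value 238929.

238929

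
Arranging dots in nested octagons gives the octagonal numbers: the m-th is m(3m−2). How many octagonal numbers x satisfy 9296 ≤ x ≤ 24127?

35

The n-th octagonal number is n(3n−2).
Smallest index with value ≥ 9296: n = 56 (giving 9296).
Largest index with value ≤ 24127: n = 90 (giving 24120).
Indices 56 through 90: 35 terms.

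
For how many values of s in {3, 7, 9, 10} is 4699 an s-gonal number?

1

s = 3: P(3, 96) = 4656 and P(3, 97) = 4753; 4699 is not s-gonal.
s = 7: P(7, 43) = 4558 and P(7, 44) = 4774; 4699 is not s-gonal.
s = 9: P(9, 37) = 4699. ✓
s = 10: P(10, 34) = 4522 and P(10, 35) = 4795; 4699 is not s-gonal.
Hits: s ∈ {9} → 1.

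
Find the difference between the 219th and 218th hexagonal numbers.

873

Consecutive hexagonal numbers differ by 4n − 3: here 4·219 − 3 = 873.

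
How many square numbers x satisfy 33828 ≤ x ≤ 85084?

The n-th square number is n².
Smallest index with value ≥ 33828: n = 184 (giving 33856).
Largest index with value ≤ 85084: n = 291 (giving 84681).
Indices 184 through 291: 108 terms.

108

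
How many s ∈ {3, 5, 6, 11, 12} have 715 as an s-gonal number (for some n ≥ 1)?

s = 3: P(3, 37) = 703 and P(3, 38) = 741; 715 is not s-gonal.
s = 5: P(5, 22) = 715. ✓
s = 6: P(6, 19) = 703 and P(6, 20) = 780; 715 is not s-gonal.
s = 11: P(11, 13) = 715. ✓
s = 12: P(12, 12) = 672 and P(12, 13) = 793; 715 is not s-gonal.
Hits: s ∈ {5, 11} → 2.

2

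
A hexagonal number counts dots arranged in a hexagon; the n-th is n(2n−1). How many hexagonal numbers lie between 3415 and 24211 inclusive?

The n-th hexagonal number is n(2n−1).
Smallest index with value ≥ 3415: n = 42 (giving 3486).
Largest index with value ≤ 24211: n = 110 (giving 24090).
Indices 42 through 110: 69 terms.

69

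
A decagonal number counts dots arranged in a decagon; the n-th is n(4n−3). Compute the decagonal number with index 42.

The 42nd decagonal number is n(4n−3) with n = 42.
42·(4·42 − 3) = 42·165 = 6930.

6930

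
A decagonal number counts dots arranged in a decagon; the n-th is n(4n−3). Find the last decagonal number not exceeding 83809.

Solve n(4n−3) ≤ 83809 for integer n.
n = 145 gives 83665 ≤ 83809, while n = 146 gives 84826 > 83809; so the answer is 83665.

83665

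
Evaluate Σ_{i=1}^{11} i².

Σ_{i=1}^{11} i² = 11·12·23/6 = 506.

506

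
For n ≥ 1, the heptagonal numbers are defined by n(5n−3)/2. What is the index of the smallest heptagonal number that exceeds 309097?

352

Solve n(5n−3)/2 > 309097 for integer n.
The largest n with value ≤ 309097 is 351 (since 307476 ≤ 309097 < 309232), so the first above is n = 352, value 309232.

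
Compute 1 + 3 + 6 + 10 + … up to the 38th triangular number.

Σ i(i+1)/2 = (Σi² + Σi) / 2 over i = 1..38.
Σi = 741 and Σi² = 19019.
(1·19019 + 1·741) / 2 = 19760/2 = 9880.

9880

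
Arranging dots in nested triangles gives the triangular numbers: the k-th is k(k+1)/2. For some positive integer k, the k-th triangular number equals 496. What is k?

Set n(n+1)/2 = 496, giving n² + n − 992 = 0.
The discriminant is 1 + 8·496 = 3969, and √3969 = 63.
So n = (-1 + 63) / 2 = 62/2 = 31.
Check: 31·32/2 = 496. ✓

31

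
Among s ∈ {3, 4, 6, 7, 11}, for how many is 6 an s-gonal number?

2

s = 3: P(3, 3) = 6. ✓
s = 4: P(4, 2) = 4 and P(4, 3) = 9; 6 is not s-gonal.
s = 6: P(6, 2) = 6. ✓
s = 7: P(7, 1) = 1 and P(7, 2) = 7; 6 is not s-gonal.
s = 11: P(11, 1) = 1 and P(11, 2) = 11; 6 is not s-gonal.
Hits: s ∈ {3, 6} → 2.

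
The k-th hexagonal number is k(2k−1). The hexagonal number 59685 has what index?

173

Set n(2n−1) = 59685, giving 2n² − n − 59685 = 0.
The discriminant is 1 + 8·59685 = 477481, and √477481 = 691.
So n = (1 + 691) / 4 = 692/4 = 173.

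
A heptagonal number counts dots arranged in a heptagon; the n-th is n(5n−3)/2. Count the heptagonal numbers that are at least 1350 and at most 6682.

29

The n-th heptagonal number is n(5n−3)/2.
Smallest index with value ≥ 1350: n = 24 (giving 1404).
Largest index with value ≤ 6682: n = 52 (giving 6682).
Indices 24 through 52: 29 terms.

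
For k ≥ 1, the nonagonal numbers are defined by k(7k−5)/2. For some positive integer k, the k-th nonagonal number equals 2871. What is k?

Set n(7n−5)/2 = 2871, giving 7n² − 5n − 5742 = 0.
The discriminant is 25 + 56·2871 = 160801, and √160801 = 401.
So n = (5 + 401) / 14 = 406/14 = 29.

29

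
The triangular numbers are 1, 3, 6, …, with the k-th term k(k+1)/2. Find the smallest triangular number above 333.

Solve n(n+1)/2 > 333 for integer n.
The largest n with value ≤ 333 is 25 (since 325 ≤ 333 < 351), so the first above is n = 26, value 351.

351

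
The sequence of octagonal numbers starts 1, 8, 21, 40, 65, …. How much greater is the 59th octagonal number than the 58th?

349

Consecutive octagonal numbers differ by 6n − 5: here 6·59 − 5 = 349.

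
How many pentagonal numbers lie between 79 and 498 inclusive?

The n-th pentagonal number is n(3n−1)/2.
Smallest index with value ≥ 79: n = 8 (giving 92).
Largest index with value ≤ 498: n = 18 (giving 477).
Indices 8 through 18: 11 terms.

11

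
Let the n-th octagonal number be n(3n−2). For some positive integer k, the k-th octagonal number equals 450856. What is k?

Set n(3n−2) = 450856, giving 3n² − 2n − 450856 = 0.
The discriminant is 4 + 12·450856 = 5410276, and √5410276 = 2326.
So n = (2 + 2326) / 6 = 2328/6 = 388.
Check: 388·(3·388 − 2) = 450856. ✓

388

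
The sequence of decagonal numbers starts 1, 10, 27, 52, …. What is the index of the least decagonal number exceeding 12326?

56

Solve n(4n−3) > 12326 for integer n.
The largest n with value ≤ 12326 is 55 (since 11935 ≤ 12326 < 12376), so the first above is n = 56, value 12376.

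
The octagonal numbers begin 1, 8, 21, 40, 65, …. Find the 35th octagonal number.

35·(3·35 − 2) = 35·103 = 3605.

3605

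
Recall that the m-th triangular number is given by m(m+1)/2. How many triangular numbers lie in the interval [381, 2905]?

48

The n-th triangular number is n(n+1)/2.
Smallest index with value ≥ 381: n = 28 (giving 406).
Largest index with value ≤ 2905: n = 75 (giving 2850).
Indices 28 through 75: 48 terms.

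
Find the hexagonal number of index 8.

120

8·(2·8 − 1) = 8·15 = 120.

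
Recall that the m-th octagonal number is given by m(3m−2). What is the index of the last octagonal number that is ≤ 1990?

26

Solve n(3n−2) ≤ 1990 for integer n.
n = 26 gives 1976 ≤ 1990, while n = 27 gives 2133 > 1990; so the answer is index 26.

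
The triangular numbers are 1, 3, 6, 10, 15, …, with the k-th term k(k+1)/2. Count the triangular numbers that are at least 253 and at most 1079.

The n-th triangular number is n(n+1)/2.
Smallest index with value ≥ 253: n = 22 (giving 253).
Largest index with value ≤ 1079: n = 45 (giving 1035).
Indices 22 through 45: 24 terms.

24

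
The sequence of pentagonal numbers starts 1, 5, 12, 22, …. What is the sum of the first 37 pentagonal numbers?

26011

Σ i(3i−1)/2 = (3Σi² − Σi) / 2 over i = 1..37.
Σi = 703 and Σi² = 17575.
(3·17575 − 1·703) / 2 = 52022/2 = 26011.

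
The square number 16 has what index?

4

We need n² = 16, so n = √16 = 4.
Check: 4² = 16. ✓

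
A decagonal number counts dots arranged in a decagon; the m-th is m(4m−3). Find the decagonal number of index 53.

11077

The 53rd decagonal number is n(4n−3) with n = 53.
53·(4·53 − 3) = 53·209 = 11077.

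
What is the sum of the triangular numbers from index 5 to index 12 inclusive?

Σ i(i+1)/2 = (Σi² + Σi) / 2 over i = 5..12.
Σi = 78 − 10 = 68 and Σi² = 650 − 30 = 620.
(1·620 + 1·68) / 2 = 688/2 = 344.

344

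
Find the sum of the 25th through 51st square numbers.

Σ_{i=25}^{51} i² = 45526 − 4900 = 40626.

40626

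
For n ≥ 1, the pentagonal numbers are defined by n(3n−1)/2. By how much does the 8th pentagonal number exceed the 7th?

22

Consecutive pentagonal numbers differ by 3n − 2: here 3·8 − 2 = 22.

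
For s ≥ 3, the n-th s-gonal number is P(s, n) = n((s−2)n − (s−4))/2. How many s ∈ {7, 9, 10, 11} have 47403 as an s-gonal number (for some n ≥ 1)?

s = 7: P(7, 138) = 47403. ✓
s = 9: P(9, 116) = 46806 and P(9, 117) = 47619; 47403 is not s-gonal.
s = 10: P(10, 109) = 47197 and P(10, 110) = 48070; 47403 is not s-gonal.
s = 11: P(11, 103) = 47380 and P(11, 104) = 48308; 47403 is not s-gonal.
Hits: s ∈ {7} → 1.

1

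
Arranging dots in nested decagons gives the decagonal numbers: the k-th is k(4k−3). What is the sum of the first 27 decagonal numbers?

Σ i(4i−3) = 4Σi² − 3Σi over i = 1..27.
Σi = 378 and Σi² = 6930.
4·6930 − 3·378 = 26586.

26586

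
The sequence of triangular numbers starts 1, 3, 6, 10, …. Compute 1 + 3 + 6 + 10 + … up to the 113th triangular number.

Σ i(i+1)/2 = (Σi² + Σi) / 2 over i = 1..113.
Σi = 6441 and Σi² = 487369.
(1·487369 + 1·6441) / 2 = 493810/2 = 246905.

246905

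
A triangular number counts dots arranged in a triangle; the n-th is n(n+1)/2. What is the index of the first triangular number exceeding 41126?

Solve n(n+1)/2 > 41126 for integer n.
The largest n with value ≤ 41126 is 286 (since 41041 ≤ 41126 < 41328), so the first above is n = 287, value 41328.

287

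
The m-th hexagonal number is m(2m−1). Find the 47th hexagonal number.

47·(2·47 − 1) = 47·93 = 4371.

4371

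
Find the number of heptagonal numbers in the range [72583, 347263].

The n-th heptagonal number is n(5n−3)/2.
Smallest index with value ≥ 72583: n = 171 (giving 72846).
Largest index with value ≤ 347263: n = 373 (giving 347263).
Indices 171 through 373: 203 terms.

203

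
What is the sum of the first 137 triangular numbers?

437989

Σ i(i+1)/2 = (Σi² + Σi) / 2 over i = 1..137.
Σi = 9453 and Σi² = 866525.
(1·866525 + 1·9453) / 2 = 875978/2 = 437989.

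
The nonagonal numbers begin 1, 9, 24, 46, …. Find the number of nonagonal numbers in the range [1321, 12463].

The n-th nonagonal number is n(7n−5)/2.
Smallest index with value ≥ 1321: n = 20 (giving 1350).
Largest index with value ≤ 12463: n = 60 (giving 12450).
Indices 20 through 60: 41 terms.

41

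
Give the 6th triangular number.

21

6·7/2 = 42/2 = 21.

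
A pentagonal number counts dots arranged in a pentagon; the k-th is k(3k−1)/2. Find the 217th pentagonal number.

The 217th pentagonal number is n(3n−1)/2 with n = 217.
217·(3·217 − 1)/2 = 217·650/2 = 217·325 = 70525.

70525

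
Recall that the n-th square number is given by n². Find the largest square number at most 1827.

1764

Solve n² ≤ 1827 for integer n.
n = 42 gives 1764 ≤ 1827, while n = 43 gives 1849 > 1827; so the answer is 1764.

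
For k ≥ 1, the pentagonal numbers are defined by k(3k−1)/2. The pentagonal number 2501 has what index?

Set n(3n−1)/2 = 2501, giving 3n² − n − 5002 = 0.
The discriminant is 1 + 24·2501 = 60025, and √60025 = 245.
So n = (1 + 245) / 6 = 246/6 = 41.

41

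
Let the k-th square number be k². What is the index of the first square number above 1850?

44

Solve n² > 1850 for integer n.
The largest n with value ≤ 1850 is 43 (since 1849 ≤ 1850 < 1936), so the first above is n = 44, value 1936.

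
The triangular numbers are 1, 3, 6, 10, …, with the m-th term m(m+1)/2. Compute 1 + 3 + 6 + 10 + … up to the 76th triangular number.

Σ i(i+1)/2 = (Σi² + Σi) / 2 over i = 1..76.
Σi = 2926 and Σi² = 149226.
(1·149226 + 1·2926) / 2 = 152152/2 = 76076.

76076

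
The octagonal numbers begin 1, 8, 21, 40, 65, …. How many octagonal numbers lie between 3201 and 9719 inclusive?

The n-th octagonal number is n(3n−2).
Smallest index with value ≥ 3201: n = 33 (giving 3201).
Largest index with value ≤ 9719: n = 57 (giving 9633).
Indices 33 through 57: 25 terms.

25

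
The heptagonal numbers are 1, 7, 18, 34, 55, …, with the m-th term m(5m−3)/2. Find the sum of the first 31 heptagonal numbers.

Σ i(5i−3)/2 = (5Σi² − 3Σi) / 2 over i = 1..31.
Σi = 496 and Σi² = 10416.
(5·10416 − 3·496) / 2 = 50592/2 = 25296.

25296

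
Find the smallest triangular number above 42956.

Solve n(n+1)/2 > 42956 for integer n.
The largest n with value ≤ 42956 is 292 (since 42778 ≤ 42956 < 43071), so the first above is n = 293, value 43071.

43071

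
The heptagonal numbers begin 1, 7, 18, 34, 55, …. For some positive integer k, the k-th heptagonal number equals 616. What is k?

Set n(5n−3)/2 = 616, giving 5n² − 3n − 1232 = 0.
The discriminant is 9 + 40·616 = 24649, and √24649 = 157.
So n = (3 + 157) / 10 = 160/10 = 16.
Check: 16·(5·16 − 3)/2 = 616. ✓

16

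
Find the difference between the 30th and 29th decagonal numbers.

233

Consecutive decagonal numbers differ by 8n − 7: here 8·30 − 7 = 233.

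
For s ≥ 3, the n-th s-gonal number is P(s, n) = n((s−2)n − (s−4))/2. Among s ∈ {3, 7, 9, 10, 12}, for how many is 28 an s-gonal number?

1

s = 3: P(3, 7) = 28. ✓
s = 7: P(7, 3) = 18 and P(7, 4) = 34; 28 is not s-gonal.
s = 9: P(9, 3) = 24 and P(9, 4) = 46; 28 is not s-gonal.
s = 10: P(10, 3) = 27 and P(10, 4) = 52; 28 is not s-gonal.
s = 12: P(12, 2) = 12 and P(12, 3) = 33; 28 is not s-gonal.
Hits: s ∈ {3} → 1.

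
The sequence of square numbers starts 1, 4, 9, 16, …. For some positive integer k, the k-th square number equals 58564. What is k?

242

We need n² = 58564, so n = √58564 = 242.
Check: 242² = 58564. ✓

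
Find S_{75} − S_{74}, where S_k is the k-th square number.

149

n² − (n−1)² = 2n − 1, so 75² − 74² = 2·75 − 1 = 149.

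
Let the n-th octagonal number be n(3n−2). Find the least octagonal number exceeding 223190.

Solve n(3n−2) > 223190 for integer n.
The largest n with value ≤ 223190 is 273 (since 223041 ≤ 223190 < 224680), so the first above is n = 274, value 224680.

224680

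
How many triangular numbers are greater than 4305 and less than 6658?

22

The n-th triangular number is n(n+1)/2.
Smallest index with value > 4305: n = 93 (giving 4371).
Largest index with value < 6658: n = 114 (giving 6555).
Indices 93 through 114: 22 terms.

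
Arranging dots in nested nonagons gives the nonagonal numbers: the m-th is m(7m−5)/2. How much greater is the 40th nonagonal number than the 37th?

801

40·(7·40 − 5)/2 = 5500 and 37·(7·37 − 5)/2 = 4699.
Difference: 5500 − 4699 = 801.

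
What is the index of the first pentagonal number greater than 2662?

Solve n(3n−1)/2 > 2662 for integer n.
The largest n with value ≤ 2662 is 42 (since 2625 ≤ 2662 < 2752), so the first above is n = 43, value 2752.

43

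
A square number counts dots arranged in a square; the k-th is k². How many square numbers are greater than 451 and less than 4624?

46

The n-th square number is n².
Smallest index with value > 451: n = 22 (giving 484).
Largest index with value < 4624: n = 67 (giving 4489).
Indices 22 through 67: 46 terms.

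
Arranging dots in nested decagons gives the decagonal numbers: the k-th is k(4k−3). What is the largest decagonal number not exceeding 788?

Solve n(4n−3) ≤ 788 for integer n.
n = 14 gives 742 ≤ 788, while n = 15 gives 855 > 788; so the answer is 742.

742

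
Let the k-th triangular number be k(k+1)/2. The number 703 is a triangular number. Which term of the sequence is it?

37

Set n(n+1)/2 = 703, giving n² + n − 1406 = 0.
The discriminant is 1 + 8·703 = 5625, and √5625 = 75.
So n = (-1 + 75) / 2 = 74/2 = 37.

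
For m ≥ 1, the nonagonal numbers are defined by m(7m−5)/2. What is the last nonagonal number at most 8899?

8625

Solve n(7n−5)/2 ≤ 8899 for integer n.
n = 50 gives 8625 ≤ 8899, while n = 51 gives 8976 > 8899; so the answer is 8625.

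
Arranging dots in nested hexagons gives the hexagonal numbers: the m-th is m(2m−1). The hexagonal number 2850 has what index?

38

Set n(2n−1) = 2850, giving 2n² − n − 2850 = 0.
The discriminant is 1 + 8·2850 = 22801, and √22801 = 151.
So n = (1 + 151) / 4 = 152/4 = 38.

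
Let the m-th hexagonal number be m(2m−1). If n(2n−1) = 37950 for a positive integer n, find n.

138

Set n(2n−1) = 37950, giving 2n² − n − 37950 = 0.
The discriminant is 1 + 8·37950 = 303601, and √303601 = 551.
So n = (1 + 551) / 4 = 552/4 = 138.
Check: 138·(2·138 − 1) = 37950. ✓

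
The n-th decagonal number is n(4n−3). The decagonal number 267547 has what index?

259

Set n(4n−3) = 267547, giving 4n² − 3n − 267547 = 0.
The discriminant is 9 + 16·267547 = 4280761, and √4280761 = 2069.
So n = (3 + 2069) / 8 = 2072/8 = 259.
Check: 259·(4·259 − 3) = 267547. ✓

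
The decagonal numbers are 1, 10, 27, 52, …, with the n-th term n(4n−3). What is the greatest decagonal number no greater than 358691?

Solve n(4n−3) ≤ 358691 for integer n.
n = 299 gives 356707 ≤ 358691, while n = 300 gives 359100 > 358691; so the answer is 356707.

356707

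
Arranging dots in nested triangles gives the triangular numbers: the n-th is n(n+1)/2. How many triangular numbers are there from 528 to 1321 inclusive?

19

The n-th triangular number is n(n+1)/2.
Smallest index with value ≥ 528: n = 32 (giving 528).
Largest index with value ≤ 1321: n = 50 (giving 1275).
Indices 32 through 50: 19 terms.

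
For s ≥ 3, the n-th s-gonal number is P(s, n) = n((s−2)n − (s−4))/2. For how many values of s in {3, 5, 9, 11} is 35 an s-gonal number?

1

s = 3: P(3, 7) = 28 and P(3, 8) = 36; 35 is not s-gonal.
s = 5: P(5, 5) = 35. ✓
s = 9: P(9, 3) = 24 and P(9, 4) = 46; 35 is not s-gonal.
s = 11: P(11, 3) = 30 and P(11, 4) = 58; 35 is not s-gonal.
Hits: s ∈ {5} → 1.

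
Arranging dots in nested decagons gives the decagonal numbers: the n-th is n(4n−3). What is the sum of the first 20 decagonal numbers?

Σ i(4i−3) = 4Σi² − 3Σi over i = 1..20.
Σi = 210 and Σi² = 2870.
4·2870 − 3·210 = 10850.

10850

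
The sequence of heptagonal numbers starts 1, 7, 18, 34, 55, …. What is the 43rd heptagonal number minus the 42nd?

211

Consecutive heptagonal numbers differ by 5n − 4: here 5·43 − 4 = 211.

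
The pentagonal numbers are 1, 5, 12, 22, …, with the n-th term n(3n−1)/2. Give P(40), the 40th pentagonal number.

40·(3·40 − 1)/2 = 40·119/2 = 2380.

2380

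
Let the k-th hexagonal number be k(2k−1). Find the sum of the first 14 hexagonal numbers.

Σ i(2i−1) = 2Σi² − Σi over i = 1..14.
Σi = 105 and Σi² = 1015.
2·1015 − 1·105 = 1925.

1925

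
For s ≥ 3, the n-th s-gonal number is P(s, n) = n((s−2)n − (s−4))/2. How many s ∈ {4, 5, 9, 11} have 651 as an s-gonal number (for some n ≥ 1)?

2

s = 4: P(4, 25) = 625 and P(4, 26) = 676; 651 is not s-gonal.
s = 5: P(5, 21) = 651. ✓
s = 9: P(9, 14) = 651. ✓
s = 11: P(11, 12) = 606 and P(11, 13) = 715; 651 is not s-gonal.
Hits: s ∈ {5, 9} → 2.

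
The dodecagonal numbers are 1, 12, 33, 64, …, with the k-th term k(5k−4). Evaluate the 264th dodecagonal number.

347424

264·(5·264 − 4) = 264·1316 = 347424.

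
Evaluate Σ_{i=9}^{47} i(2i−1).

69940

Σ i(2i−1) = 2Σi² − Σi over i = 9..47.
Σi = 1128 − 36 = 1092 and Σi² = 35720 − 204 = 35516.
2·35516 − 1·1092 = 69940.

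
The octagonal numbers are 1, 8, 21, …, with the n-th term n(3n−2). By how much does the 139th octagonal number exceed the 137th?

1652

139·(3·139 − 2) = 57685 and 137·(3·137 − 2) = 56033.
Difference: 57685 − 56033 = 1652.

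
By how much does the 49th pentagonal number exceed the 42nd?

49·(3·49 − 1)/2 = 3577 and 42·(3·42 − 1)/2 = 2625.
Difference: 3577 − 2625 = 952.

952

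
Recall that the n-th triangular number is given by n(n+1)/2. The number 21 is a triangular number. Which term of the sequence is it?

Set n(n+1)/2 = 21, giving n² + n − 42 = 0.
The discriminant is 1 + 8·21 = 169, and √169 = 13.
So n = (-1 + 13) / 2 = 12/2 = 6.
Check: 6·7/2 = 21. ✓

6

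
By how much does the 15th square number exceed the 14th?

n² − (n−1)² = 2n − 1, so 15² − 14² = 2·15 − 1 = 29.

29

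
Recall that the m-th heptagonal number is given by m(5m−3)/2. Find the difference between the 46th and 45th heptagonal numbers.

226

Consecutive heptagonal numbers differ by 5n − 4: here 5·46 − 4 = 226.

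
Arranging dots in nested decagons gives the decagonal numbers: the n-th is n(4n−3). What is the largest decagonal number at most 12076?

11935

Solve n(4n−3) ≤ 12076 for integer n.
n = 55 gives 11935 ≤ 12076, while n = 56 gives 12376 > 12076; so the answer is 11935.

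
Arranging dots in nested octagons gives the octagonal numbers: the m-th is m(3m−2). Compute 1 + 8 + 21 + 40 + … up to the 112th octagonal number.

Σ i(3i−2) = 3Σi² − 2Σi over i = 1..112.
Σi = 6328 and Σi² = 474600.
3·474600 − 2·6328 = 1411144.

1411144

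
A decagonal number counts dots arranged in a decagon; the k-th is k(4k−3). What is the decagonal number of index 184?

The 184th decagonal number is n(4n−3) with n = 184.
184·(4·184 − 3) = 184·733 = 134872.

134872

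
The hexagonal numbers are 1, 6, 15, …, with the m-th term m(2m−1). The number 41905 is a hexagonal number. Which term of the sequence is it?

145

Set n(2n−1) = 41905, giving 2n² − n − 41905 = 0.
So n = (1 + 579) / 4 = 580/4 = 145.
Check: 145·(2·145 − 1) = 41905. ✓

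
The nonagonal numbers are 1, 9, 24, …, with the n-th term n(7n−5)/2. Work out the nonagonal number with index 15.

The 15th nonagonal number is n(7n−5)/2 with n = 15.
15·(7·15 − 5)/2 = 15·100/2 = 15·50 = 750.

750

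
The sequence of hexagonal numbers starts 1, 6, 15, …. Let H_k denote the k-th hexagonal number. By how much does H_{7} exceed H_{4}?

7·(2·7 − 1) = 91 and 4·(2·4 − 1) = 28.
Difference: 91 − 28 = 63.

63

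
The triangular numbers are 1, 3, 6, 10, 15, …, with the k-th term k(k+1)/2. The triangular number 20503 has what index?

202

Set n(n+1)/2 = 20503, giving n² + n − 41006 = 0.
The discriminant is 1 + 8·20503 = 164025, and √164025 = 405.
So n = (-1 + 405) / 2 = 404/2 = 202.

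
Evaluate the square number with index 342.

116964

The 342nd square number is n² with n = 342.
342² = 116964.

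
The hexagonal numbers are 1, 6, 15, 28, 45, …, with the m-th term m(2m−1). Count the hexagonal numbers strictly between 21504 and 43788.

45

The n-th hexagonal number is n(2n−1).
Smallest index with value > 21504: n = 104 (giving 21528).
Largest index with value < 43788: n = 148 (giving 43660).
Indices 104 through 148: 45 terms.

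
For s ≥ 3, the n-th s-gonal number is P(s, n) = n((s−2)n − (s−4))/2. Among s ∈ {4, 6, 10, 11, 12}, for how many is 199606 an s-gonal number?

s = 4: P(4, 446) = 198916 and P(4, 447) = 199809; 199606 is not s-gonal.
s = 6: P(6, 316) = 199396 and P(6, 317) = 200661; 199606 is not s-gonal.
s = 10: P(10, 223) = 198247 and P(10, 224) = 200032; 199606 is not s-gonal.
s = 11: P(11, 211) = 199606. ✓
s = 12: P(12, 200) = 199200 and P(12, 201) = 201201; 199606 is not s-gonal.
Hits: s ∈ {11} → 1.

1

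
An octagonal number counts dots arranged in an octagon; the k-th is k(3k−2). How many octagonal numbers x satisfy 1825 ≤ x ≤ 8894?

30

The n-th octagonal number is n(3n−2).
Smallest index with value ≥ 1825: n = 25 (giving 1825).
Largest index with value ≤ 8894: n = 54 (giving 8640).
Indices 25 through 54: 30 terms.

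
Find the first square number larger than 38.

Solve n² > 38 for integer n.
The largest n with value ≤ 38 is 6 (since 36 ≤ 38 < 49), so the first above is n = 7, value 49.

49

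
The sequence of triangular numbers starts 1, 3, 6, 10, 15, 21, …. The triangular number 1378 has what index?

Set n(n+1)/2 = 1378, giving n² + n − 2756 = 0.
So n = (-1 + 105) / 2 = 104/2 = 52.

52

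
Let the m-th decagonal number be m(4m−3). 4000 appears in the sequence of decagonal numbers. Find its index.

Set n(4n−3) = 4000, giving 4n² − 3n − 4000 = 0.
The discriminant is 9 + 16·4000 = 64009, and √64009 = 253.
So n = (3 + 253) / 8 = 256/8 = 32.
Check: 32·(4·32 − 3) = 4000. ✓

32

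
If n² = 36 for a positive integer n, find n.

6

We need n² = 36, so n = √36 = 6.
Check: 6² = 36. ✓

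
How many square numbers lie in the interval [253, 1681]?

26

The n-th square number is n².
Smallest index with value ≥ 253: n = 16 (giving 256).
Largest index with value ≤ 1681: n = 41 (giving 1681).
Indices 16 through 41: 26 terms.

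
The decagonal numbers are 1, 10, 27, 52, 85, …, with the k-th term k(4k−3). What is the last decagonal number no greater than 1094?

976

Solve n(4n−3) ≤ 1094 for integer n.
n = 16 gives 976 ≤ 1094, while n = 17 gives 1105 > 1094; so the answer is 976.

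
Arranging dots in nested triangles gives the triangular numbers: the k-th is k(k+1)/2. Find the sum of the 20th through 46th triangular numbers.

Σ i(i+1)/2 = (Σi² + Σi) / 2 over i = 20..46.
Σi = 1081 − 190 = 891 and Σi² = 33511 − 2470 = 31041.
(1·31041 + 1·891) / 2 = 31932/2 = 15966.

15966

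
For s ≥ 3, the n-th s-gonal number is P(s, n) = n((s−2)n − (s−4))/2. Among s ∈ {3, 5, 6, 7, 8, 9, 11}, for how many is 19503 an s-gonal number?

2

s = 3: P(3, 197) = 19503. ✓
s = 5: P(5, 114) = 19437 and P(5, 115) = 19780; 19503 is not s-gonal.
s = 6: P(6, 99) = 19503. ✓
s = 7: P(7, 88) = 19228 and P(7, 89) = 19669; 19503 is not s-gonal.
s = 8: P(8, 80) = 19040 and P(8, 81) = 19521; 19503 is not s-gonal.
s = 9: P(9, 75) = 19500 and P(9, 76) = 20026; 19503 is not s-gonal.
s = 11: P(11, 66) = 19371 and P(11, 67) = 19966; 19503 is not s-gonal.
Hits: s ∈ {3, 6} → 2.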